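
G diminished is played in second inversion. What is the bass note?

G diminished is G–Bb–Db. Second inversion places the fifth in the bass: Db.

Db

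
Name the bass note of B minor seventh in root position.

In root position the root is lowest. For B minor seventh (B–D–F#–A) that is B.

B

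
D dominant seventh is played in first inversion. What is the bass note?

In first inversion the third is lowest. For D dominant seventh (D–F#–A–C) that is F#.

F#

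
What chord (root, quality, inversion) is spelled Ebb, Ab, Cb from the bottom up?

The pitch classes Ebb, Ab, Cb arrange in thirds as Ab–Cb–Ebb: an Ab diminished triad.
The lowest note is Ebb, the fifth of the chord, so this is second inversion (figured bass 6/4).

Ab diminished, second inversion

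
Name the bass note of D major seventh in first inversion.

The third of D major seventh (D–F#–A–C#) is F#; that is the bass in first inversion.

F#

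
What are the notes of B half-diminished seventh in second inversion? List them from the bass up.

F, A, B, D

B half-diminished seventh is B–D–F–A. Second inversion puts the fifth (F) in the bass, with the remaining tones above: F, A, B, D.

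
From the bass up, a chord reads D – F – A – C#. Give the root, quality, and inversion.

D minor-major seventh, root position

The distinct note names are D, F, A, C#. Stacked in thirds they read D–F–A–C#, which is a minor-major seventh chord on D.
With the root (D) in the bass, the chord is in root position (figured bass 7).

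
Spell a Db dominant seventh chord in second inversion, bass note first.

Ab, Cb, Db, F

The chord tones are Db–F–Ab–Cb. With the fifth (Ab) lowest for second inversion: Ab, Cb, Db, F.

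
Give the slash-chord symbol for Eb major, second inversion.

Ebmaj/Bb

Second inversion of Eb major has the fifth (Bb) in the bass. As a slash chord: Ebmaj/Bb.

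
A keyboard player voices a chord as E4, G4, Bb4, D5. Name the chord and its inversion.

The distinct note names are E, G, Bb, D. Stacked in thirds they read E–G–Bb–D, which is a half-diminished seventh chord on E.
E is the root of E half-diminished seventh; root in the bass means root position (figured bass 7).

E half-diminished seventh, root position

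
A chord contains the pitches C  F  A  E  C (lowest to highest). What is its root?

Reordering C, F, A, E into stacked thirds gives F–A–C–E; the bottom of that stack, F, is the root.

F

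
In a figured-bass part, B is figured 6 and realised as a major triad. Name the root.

The figures 6 mean the third of the chord is in the bass. If B is the third of a major triad, the root is G (chord tones G–B–D).

G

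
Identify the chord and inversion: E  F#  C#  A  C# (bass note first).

The pitch classes E, F#, C#, A arrange in thirds as F#–A–C#–E: an F# minor seventh chord.
With the seventh (E) in the bass, the chord is in third inversion (figured bass 4/2).

F# minor seventh, third inversion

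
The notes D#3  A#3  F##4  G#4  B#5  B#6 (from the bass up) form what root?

D#, A#, F##, G#, B# are the tones of a G# major ninth chord (G#–B#–D#–F##–A#), making G# the root.

G#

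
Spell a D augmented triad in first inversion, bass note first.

F#, A#, D

Spelling D augmented: D–F#–A#. In first inversion the third is bass, giving F#, A#, D from the bottom.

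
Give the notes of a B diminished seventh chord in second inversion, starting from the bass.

F, Ab, B, D

B diminished seventh is B–D–F–Ab. Second inversion puts the fifth (F) in the bass, with the remaining tones above: F, Ab, B, D.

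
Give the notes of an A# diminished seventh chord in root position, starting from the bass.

A#, C#, E, G

A# diminished seventh is A#–C#–E–G. Root position puts the root (A#) in the bass, with the remaining tones above: A#, C#, E, G.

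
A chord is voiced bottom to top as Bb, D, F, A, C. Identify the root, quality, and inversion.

Bb major ninth, root position

The distinct note names are Bb, D, F, A, C. Stacked in thirds they read Bb–D–F–A–C, which is a major ninth chord on Bb.
Bb is the root of Bb major ninth; root in the bass means root position.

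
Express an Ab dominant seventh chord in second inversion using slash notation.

Second inversion of Ab dominant seventh has the fifth (Eb) in the bass. As a slash chord: Ab7/Eb.

Ab7/Eb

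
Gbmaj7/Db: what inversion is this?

Gbmaj7/Db means Gb major seventh with Db in the bass. Db is the fifth of Gb major seventh (Gb–Bb–Db–F), so this is second inversion.

second inversion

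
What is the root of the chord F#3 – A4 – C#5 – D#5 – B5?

B

F#, A, C#, D#, B are the tones of a B dominant ninth chord (B–D#–F#–A–C#), making B the root.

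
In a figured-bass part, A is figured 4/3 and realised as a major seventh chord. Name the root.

D

The figures 4/3 mean the fifth of the chord is in the bass. If A is the fifth of a major seventh chord, the root is D (chord tones D–F#–A–C#).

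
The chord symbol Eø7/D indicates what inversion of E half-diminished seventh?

third inversion

Eø7/D means E half-diminished seventh with D in the bass. D is the seventh of E half-diminished seventh (E–G–Bb–D), so this is third inversion.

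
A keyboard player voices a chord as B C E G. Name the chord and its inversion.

The pitch classes B, C, E, G arrange in thirds as C–E–G–B: a C major seventh chord.
The lowest note is B, the seventh of the chord, so this is third inversion (figured bass 4/2).

C major seventh, third inversion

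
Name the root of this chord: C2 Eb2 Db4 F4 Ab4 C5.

Db

The distinct letter names are C, Eb, Db, F, Ab. Arranged as a stack of thirds they read Db–F–Ab–C–Eb, so Db is the root (a Db major ninth chord).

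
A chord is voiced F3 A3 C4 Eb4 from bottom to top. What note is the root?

F

F, A, C, Eb are the tones of an F dominant seventh chord (F–A–C–Eb), making F the root.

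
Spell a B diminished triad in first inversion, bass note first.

B diminished is B–D–F. First inversion puts the third (D) in the bass, with the remaining tones above: D, F, B.

D, F, B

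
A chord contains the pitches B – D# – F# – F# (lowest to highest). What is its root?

Reordering B, D#, F# into stacked thirds gives B–D#–F#; the bottom of that stack, B, is the root.

B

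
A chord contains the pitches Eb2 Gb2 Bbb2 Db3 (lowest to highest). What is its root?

Reordering Eb, Gb, Bbb, Db into stacked thirds gives Eb–Gb–Bbb–Db; the bottom of that stack, Eb, is the root.

Eb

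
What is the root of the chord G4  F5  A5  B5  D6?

The distinct letter names are G, F, A, B, D. Arranged as a stack of thirds they read G–B–D–F–A, so G is the root (a G dominant ninth chord).

G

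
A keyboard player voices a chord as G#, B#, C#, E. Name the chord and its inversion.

C# minor-major seventh, second inversion

The distinct note names are G#, B#, C#, E. Stacked in thirds they read C#–E–G#–B#, which is a minor-major seventh chord on C#.
The lowest note is G#, the fifth of the chord, so this is second inversion (figured bass 4/3).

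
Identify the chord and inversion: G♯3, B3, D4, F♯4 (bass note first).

G# half-diminished seventh, root position

The distinct note names are G#, B, D, F#. Stacked in thirds they read G#–B–D–F#, which is a half-diminished seventh chord on G#.
The lowest note is G#, the root of the chord, so this is root position (figured bass 7).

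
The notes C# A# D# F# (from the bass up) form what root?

D#

Reordering C#, A#, D#, F# into stacked thirds gives D#–F#–A#–C#; the bottom of that stack, D#, is the root.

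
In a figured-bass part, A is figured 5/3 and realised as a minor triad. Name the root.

The figures 5/3 mean the root of the chord is in the bass. If A is the root of a minor triad, the root is A (chord tones A–C–E).

A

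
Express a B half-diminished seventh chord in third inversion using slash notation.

Bø7/A

Third inversion of B half-diminished seventh has the seventh (A) in the bass. As a slash chord: Bø7/A.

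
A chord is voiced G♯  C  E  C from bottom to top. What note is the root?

Reordering G#, C, E into stacked thirds gives C–E–G#; the bottom of that stack, C, is the root.

C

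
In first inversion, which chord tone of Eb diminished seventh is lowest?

Eb diminished seventh is Eb–Gb–Bbb–Dbb. First inversion places the third in the bass: Gb.

Gb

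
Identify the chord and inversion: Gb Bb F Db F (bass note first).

The pitch classes Gb, Bb, F, Db arrange in thirds as Gb–Bb–Db–F: a Gb major seventh chord.
Gb is the root of Gb major seventh; root in the bass means root position (figured bass 7).

Gb major seventh, root position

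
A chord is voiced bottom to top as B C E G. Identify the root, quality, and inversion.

The distinct note names are B, C, E, G. Stacked in thirds they read C–E–G–B, which is a major seventh chord on C.
B is the seventh of C major seventh; seventh in the bass means third inversion (figured bass 4/2).

C major seventh, third inversion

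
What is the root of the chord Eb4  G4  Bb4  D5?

Eb

Reordering Eb, G, Bb, D into stacked thirds gives Eb–G–Bb–D; the bottom of that stack, Eb, is the root.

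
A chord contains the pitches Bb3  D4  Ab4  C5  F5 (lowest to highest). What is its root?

Bb

The distinct letter names are Bb, D, Ab, C, F. Arranged as a stack of thirds they read Bb–D–F–Ab–C, so Bb is the root (a Bb dominant ninth chord).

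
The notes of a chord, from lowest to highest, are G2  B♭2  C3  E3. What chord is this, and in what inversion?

The distinct note names are G, Bb, C, E. Stacked in thirds they read C–E–G–Bb, which is a dominant seventh chord on C.
G is the fifth of C dominant seventh; fifth in the bass means second inversion (figured bass 4/3).

C dominant seventh, second inversion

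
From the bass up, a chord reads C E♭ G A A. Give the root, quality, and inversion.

Reducing to letter names: C, Eb, G, A. These stack in thirds as A–C–Eb–G — an A half-diminished seventh chord.
C is the third of A half-diminished seventh; third in the bass means first inversion (figured bass 6/5).

A half-diminished seventh, first inversion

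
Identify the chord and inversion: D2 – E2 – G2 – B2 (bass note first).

E minor seventh, third inversion

Reducing to letter names: D, E, G, B. These stack in thirds as E–G–B–D — an E minor seventh chord.
With the seventh (D) in the bass, the chord is in third inversion (figured bass 4/2).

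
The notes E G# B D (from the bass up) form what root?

E

Reordering E, G#, B, D into stacked thirds gives E–G#–B–D; the bottom of that stack, E, is the root.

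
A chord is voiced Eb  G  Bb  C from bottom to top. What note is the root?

Eb, G, Bb, C are the tones of a C minor seventh chord (C–Eb–G–Bb), making C the root.

C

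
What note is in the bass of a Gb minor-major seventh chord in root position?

Gb minor-major seventh is Gb–Bbb–Db–F. Root position places the root in the bass: Gb.

Gb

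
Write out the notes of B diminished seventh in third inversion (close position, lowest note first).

Ab, B, D, F

B diminished seventh is B–D–F–Ab. Third inversion puts the seventh (Ab) in the bass, with the remaining tones above: Ab, B, D, F.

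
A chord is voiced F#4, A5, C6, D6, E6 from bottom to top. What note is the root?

The distinct letter names are F#, A, C, D, E. Arranged as a stack of thirds they read D–F#–A–C–E, so D is the root (a D dominant ninth chord).

D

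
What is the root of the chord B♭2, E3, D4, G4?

The distinct letter names are Bb, E, D, G. Arranged as a stack of thirds they read E–G–Bb–D, so E is the root (an E half-diminished seventh chord).

E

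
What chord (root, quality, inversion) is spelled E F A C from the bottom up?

F major seventh, third inversion

The distinct note names are E, F, A, C. Stacked in thirds they read F–A–C–E, which is a major seventh chord on F.
The lowest note is E, the seventh of the chord, so this is third inversion (figured bass 4/2).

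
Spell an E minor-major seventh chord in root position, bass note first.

The chord tones are E–G–B–D#. With the root (E) lowest for root position: E, G, B, D#.

E, G, B, D#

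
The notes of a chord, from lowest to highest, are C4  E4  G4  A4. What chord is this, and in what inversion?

The distinct note names are C, E, G, A. Stacked in thirds they read A–C–E–G, which is a minor seventh chord on A.
C is the third of A minor seventh; third in the bass means first inversion (figured bass 6/5).

A minor seventh, first inversion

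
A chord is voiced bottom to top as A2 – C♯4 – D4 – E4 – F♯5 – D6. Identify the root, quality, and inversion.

Reducing to letter names: A, C#, D, E, F#. These stack in thirds as D–F#–A–C#–E — a D major ninth chord.
The lowest note is A, the fifth of the chord, so this is second inversion.

D major ninth, second inversion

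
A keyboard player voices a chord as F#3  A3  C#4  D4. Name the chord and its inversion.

The distinct note names are F#, A, C#, D. Stacked in thirds they read D–F#–A–C#, which is a major seventh chord on D.
The lowest note is F#, the third of the chord, so this is first inversion (figured bass 6/5).

D major seventh, first inversion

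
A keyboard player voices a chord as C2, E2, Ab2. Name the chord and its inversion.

Reducing to letter names: C, E, Ab. These stack in thirds as Ab–C–E — an Ab augmented triad.
With the third (C) in the bass, the chord is in first inversion (figured bass 6).

Ab augmented, first inversion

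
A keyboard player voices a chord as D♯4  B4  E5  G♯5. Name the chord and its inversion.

The pitch classes D#, B, E, G# arrange in thirds as E–G#–B–D#: an E major seventh chord.
The lowest note is D#, the seventh of the chord, so this is third inversion (figured bass 4/2).

E major seventh, third inversion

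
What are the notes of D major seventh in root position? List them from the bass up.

D major seventh is D–F#–A–C#. Root position puts the root (D) in the bass, with the remaining tones above: D, F#, A, C#.

D, F#, A, C#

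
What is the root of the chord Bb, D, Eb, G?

Eb

Bb, D, Eb, G are the tones of an Eb major seventh chord (Eb–G–Bb–D), making Eb the root.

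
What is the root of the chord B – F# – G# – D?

The distinct letter names are B, F#, G#, D. Arranged as a stack of thirds they read G#–B–D–F#, so G# is the root (a G# half-diminished seventh chord).

G#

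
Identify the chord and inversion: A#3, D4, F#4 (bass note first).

D augmented, second inversion

Reducing to letter names: A#, D, F#. These stack in thirds as D–F#–A# — a D augmented triad.
A# is the fifth of D augmented; fifth in the bass means second inversion (figured bass 6/4).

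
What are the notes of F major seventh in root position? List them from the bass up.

F major seventh is F–A–C–E. Root position puts the root (F) in the bass, with the remaining tones above: F, A, C, E.

F, A, C, E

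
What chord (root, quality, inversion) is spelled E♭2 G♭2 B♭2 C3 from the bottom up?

C half-diminished seventh, first inversion

The pitch classes Eb, Gb, Bb, C arrange in thirds as C–Eb–Gb–Bb: a C half-diminished seventh chord.
The lowest note is Eb, the third of the chord, so this is first inversion (figured bass 6/5).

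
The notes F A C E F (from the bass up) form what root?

The distinct letter names are F, A, C, E. Arranged as a stack of thirds they read F–A–C–E, so F is the root (an F major seventh chord).

F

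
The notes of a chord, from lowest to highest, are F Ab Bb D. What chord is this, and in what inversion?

Bb dominant seventh, second inversion

The distinct note names are F, Ab, Bb, D. Stacked in thirds they read Bb–D–F–Ab, which is a dominant seventh chord on Bb.
The lowest note is F, the fifth of the chord, so this is second inversion (figured bass 4/3).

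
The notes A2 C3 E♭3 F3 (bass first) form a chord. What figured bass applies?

The notes A, C, Eb, F stack in thirds as F–A–C–Eb — an F dominant seventh chord. The bass A is the third, so this is first inversion: figured 6/5.

6/5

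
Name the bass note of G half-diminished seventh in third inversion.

The seventh of G half-diminished seventh (G–Bb–Db–F) is F; that is the bass in third inversion.

F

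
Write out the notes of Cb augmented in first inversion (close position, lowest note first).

The chord tones are Cb–Eb–G. With the third (Eb) lowest for first inversion: Eb, G, Cb.

Eb, G, Cb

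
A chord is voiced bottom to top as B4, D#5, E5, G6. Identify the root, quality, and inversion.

E minor-major seventh, second inversion

The pitch classes B, D#, E, G arrange in thirds as E–G–B–D#: an E minor-major seventh chord.
B is the fifth of E minor-major seventh; fifth in the bass means second inversion (figured bass 4/3).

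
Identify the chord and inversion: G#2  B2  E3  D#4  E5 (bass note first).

E major seventh, first inversion

Reducing to letter names: G#, B, E, D#. These stack in thirds as E–G#–B–D# — an E major seventh chord.
G# is the third of E major seventh; third in the bass means first inversion (figured bass 6/5).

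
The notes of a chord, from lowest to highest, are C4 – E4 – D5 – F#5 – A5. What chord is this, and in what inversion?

The distinct note names are C, E, D, F#, A. Stacked in thirds they read D–F#–A–C–E, which is a dominant ninth chord on D.
With the seventh (C) in the bass, the chord is in third inversion.

D dominant ninth, third inversion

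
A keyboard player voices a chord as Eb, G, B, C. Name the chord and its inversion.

The distinct note names are Eb, G, B, C. Stacked in thirds they read C–Eb–G–B, which is a minor-major seventh chord on C.
Eb is the third of C minor-major seventh; third in the bass means first inversion (figured bass 6/5).

C minor-major seventh, first inversion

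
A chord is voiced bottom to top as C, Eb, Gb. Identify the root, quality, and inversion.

C diminished, root position

Reducing to letter names: C, Eb, Gb. These stack in thirds as C–Eb–Gb — a C diminished triad.
The lowest note is C, the root of the chord, so this is root position (figured bass 5/3).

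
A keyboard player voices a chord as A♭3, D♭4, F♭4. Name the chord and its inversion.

Db minor, second inversion

Reducing to letter names: Ab, Db, Fb. These stack in thirds as Db–Fb–Ab — a Db minor triad.
The lowest note is Ab, the fifth of the chord, so this is second inversion (figured bass 6/4).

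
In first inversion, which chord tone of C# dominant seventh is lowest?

In first inversion the third is lowest. For C# dominant seventh (C#–E#–G#–B) that is E#.

E#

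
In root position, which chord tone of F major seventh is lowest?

F

F major seventh is F–A–C–E. Root position places the root in the bass: F.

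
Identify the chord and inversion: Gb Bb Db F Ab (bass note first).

The pitch classes Gb, Bb, Db, F, Ab arrange in thirds as Gb–Bb–Db–F–Ab: a Gb major ninth chord.
With the root (Gb) in the bass, the chord is in root position.

Gb major ninth, root position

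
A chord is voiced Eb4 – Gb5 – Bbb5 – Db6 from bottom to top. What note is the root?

Eb

Eb, Gb, Bbb, Db are the tones of an Eb half-diminished seventh chord (Eb–Gb–Bbb–Db), making Eb the root.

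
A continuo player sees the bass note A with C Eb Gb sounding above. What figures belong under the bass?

7

The notes A, C, Eb, Gb stack in thirds as A–C–Eb–Gb — an A diminished seventh chord. The bass A is the root, so this is root position: figured 7.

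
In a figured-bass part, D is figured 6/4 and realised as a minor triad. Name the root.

G

The figures 6/4 mean the fifth of the chord is in the bass. If D is the fifth of a minor triad, the root is G (chord tones G–Bb–D).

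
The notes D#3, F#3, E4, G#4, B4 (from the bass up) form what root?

E

Reordering D#, F#, E, G#, B into stacked thirds gives E–G#–B–D#–F#; the bottom of that stack, E, is the root.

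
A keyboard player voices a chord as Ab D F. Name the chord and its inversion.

The pitch classes Ab, D, F arrange in thirds as D–F–Ab: a D diminished triad.
Ab is the fifth of D diminished; fifth in the bass means second inversion (figured bass 6/4).

D diminished, second inversion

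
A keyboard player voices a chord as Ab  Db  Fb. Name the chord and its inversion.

Db minor, second inversion

Reducing to letter names: Ab, Db, Fb. These stack in thirds as Db–Fb–Ab — a Db minor triad.
Ab is the fifth of Db minor; fifth in the bass means second inversion (figured bass 6/4).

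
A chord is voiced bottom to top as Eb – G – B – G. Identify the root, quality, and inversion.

Eb augmented, root position

The pitch classes Eb, G, B arrange in thirds as Eb–G–B: an Eb augmented triad.
The lowest note is Eb, the root of the chord, so this is root position (figured bass 5/3).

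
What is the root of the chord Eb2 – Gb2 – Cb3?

Eb, Gb, Cb are the tones of a Cb major triad (Cb–Eb–Gb), making Cb the root.

Cb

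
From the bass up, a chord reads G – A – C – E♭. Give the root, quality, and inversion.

A half-diminished seventh, third inversion

The distinct note names are G, A, C, Eb. Stacked in thirds they read A–C–Eb–G, which is a half-diminished seventh chord on A.
The lowest note is G, the seventh of the chord, so this is third inversion (figured bass 4/2).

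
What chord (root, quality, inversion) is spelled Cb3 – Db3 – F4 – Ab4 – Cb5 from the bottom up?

The pitch classes Cb, Db, F, Ab arrange in thirds as Db–F–Ab–Cb: a Db dominant seventh chord.
Cb is the seventh of Db dominant seventh; seventh in the bass means third inversion (figured bass 4/2).

Db dominant seventh, third inversion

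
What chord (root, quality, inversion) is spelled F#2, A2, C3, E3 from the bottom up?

F# half-diminished seventh, root position

The pitch classes F#, A, C, E arrange in thirds as F#–A–C–E: an F# half-diminished seventh chord.
With the root (F#) in the bass, the chord is in root position (figured bass 7).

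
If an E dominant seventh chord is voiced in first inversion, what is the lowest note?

G#

In first inversion the third is lowest. For E dominant seventh (E–G#–B–D) that is G#.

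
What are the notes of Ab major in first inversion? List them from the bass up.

Spelling Ab major: Ab–C–Eb. In first inversion the third is bass, giving C, Eb, Ab from the bottom.

C, Eb, Ab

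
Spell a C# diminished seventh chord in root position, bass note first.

C#, E, G, Bb

Spelling C# diminished seventh: C#–E–G–Bb. In root position the root is bass, giving C#, E, G, Bb from the bottom.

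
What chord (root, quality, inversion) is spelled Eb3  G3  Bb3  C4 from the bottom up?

The pitch classes Eb, G, Bb, C arrange in thirds as C–Eb–G–Bb: a C minor seventh chord.
Eb is the third of C minor seventh; third in the bass means first inversion (figured bass 6/5).

C minor seventh, first inversion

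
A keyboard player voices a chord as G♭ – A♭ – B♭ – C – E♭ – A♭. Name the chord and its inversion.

Ab dominant ninth, third inversion

The distinct note names are Gb, Ab, Bb, C, Eb. Stacked in thirds they read Ab–C–Eb–Gb–Bb, which is a dominant ninth chord on Ab.
With the seventh (Gb) in the bass, the chord is in third inversion.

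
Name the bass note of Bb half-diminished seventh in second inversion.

The fifth of Bb half-diminished seventh (Bb–Db–Fb–Ab) is Fb; that is the bass in second inversion.

Fb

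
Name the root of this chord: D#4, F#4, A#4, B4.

B

The distinct letter names are D#, F#, A#, B. Arranged as a stack of thirds they read B–D#–F#–A#, so B is the root (a B major seventh chord).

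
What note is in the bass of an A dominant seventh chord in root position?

A

A dominant seventh is A–C#–E–G. Root position places the root in the bass: A.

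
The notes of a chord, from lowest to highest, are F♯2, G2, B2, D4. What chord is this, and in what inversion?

G major seventh, third inversion

The distinct note names are F#, G, B, D. Stacked in thirds they read G–B–D–F#, which is a major seventh chord on G.
The lowest note is F#, the seventh of the chord, so this is third inversion (figured bass 4/2).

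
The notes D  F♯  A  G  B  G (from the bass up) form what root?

G

The distinct letter names are D, F#, A, G, B. Arranged as a stack of thirds they read G–B–D–F#–A, so G is the root (a G major ninth chord).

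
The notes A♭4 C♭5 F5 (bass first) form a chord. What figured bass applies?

The notes Ab, Cb, F stack in thirds as F–Ab–Cb — an F diminished triad. The bass Ab is the third, so this is first inversion: figured 6.

6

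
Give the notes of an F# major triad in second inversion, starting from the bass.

Spelling F# major: F#–A#–C#. In second inversion the fifth is bass, giving C#, F#, A# from the bottom.

C#, F#, A#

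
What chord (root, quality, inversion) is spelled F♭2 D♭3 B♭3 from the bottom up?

Bb diminished, second inversion

The distinct note names are Fb, Db, Bb. Stacked in thirds they read Bb–Db–Fb, which is a diminished triad on Bb.
The lowest note is Fb, the fifth of the chord, so this is second inversion (figured bass 6/4).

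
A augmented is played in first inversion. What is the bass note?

A augmented is A–C#–E#. First inversion places the third in the bass: C#.

C#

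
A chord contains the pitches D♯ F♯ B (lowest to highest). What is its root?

D#, F#, B are the tones of a B major triad (B–D#–F#), making B the root.

B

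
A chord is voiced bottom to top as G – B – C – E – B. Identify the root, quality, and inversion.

C major seventh, second inversion

The distinct note names are G, B, C, E. Stacked in thirds they read C–E–G–B, which is a major seventh chord on C.
The lowest note is G, the fifth of the chord, so this is second inversion (figured bass 4/3).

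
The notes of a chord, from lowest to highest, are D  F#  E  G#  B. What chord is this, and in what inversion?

E dominant ninth, third inversion

Reducing to letter names: D, F#, E, G#, B. These stack in thirds as E–G#–B–D–F# — an E dominant ninth chord.
D is the seventh of E dominant ninth; seventh in the bass means third inversion.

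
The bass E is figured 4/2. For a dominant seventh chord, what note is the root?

F#

The figures 4/2 mean the seventh of the chord is in the bass. If E is the seventh of a dominant seventh chord, the root is F# (chord tones F#–A#–C#–E).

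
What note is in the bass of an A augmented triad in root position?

The root of A augmented (A–C#–E#) is A; that is the bass in root position.

A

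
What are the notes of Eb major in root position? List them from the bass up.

The chord tones are Eb–G–Bb. With the root (Eb) lowest for root position: Eb, G, Bb.

Eb, G, Bb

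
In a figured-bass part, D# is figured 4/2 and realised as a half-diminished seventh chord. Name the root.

E#

The figures 4/2 mean the seventh of the chord is in the bass. If D# is the seventh of a half-diminished seventh chord, the root is E# (chord tones E#–G#–B–D#).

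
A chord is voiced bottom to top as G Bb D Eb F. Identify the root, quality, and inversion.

Eb major ninth, first inversion

The pitch classes G, Bb, D, Eb, F arrange in thirds as Eb–G–Bb–D–F: an Eb major ninth chord.
G is the third of Eb major ninth; third in the bass means first inversion.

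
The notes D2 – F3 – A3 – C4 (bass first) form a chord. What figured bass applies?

7

The notes D, F, A, C stack in thirds as D–F–A–C — a D minor seventh chord. The bass D is the root, so this is root position: figured 7.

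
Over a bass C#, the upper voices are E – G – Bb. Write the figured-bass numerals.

7

The notes C#, E, G, Bb stack in thirds as C#–E–G–Bb — a C# diminished seventh chord. The bass C# is the root, so this is root position: figured 7.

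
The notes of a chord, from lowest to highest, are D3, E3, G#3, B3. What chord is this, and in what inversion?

The pitch classes D, E, G#, B arrange in thirds as E–G#–B–D: an E dominant seventh chord.
D is the seventh of E dominant seventh; seventh in the bass means third inversion (figured bass 4/2).

E dominant seventh, third inversion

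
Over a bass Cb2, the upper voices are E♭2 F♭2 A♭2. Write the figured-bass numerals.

4/3

The notes Cb, Eb, Fb, Ab stack in thirds as Fb–Ab–Cb–Eb — an Fb major seventh chord. The bass Cb is the fifth, so this is second inversion: figured 4/3.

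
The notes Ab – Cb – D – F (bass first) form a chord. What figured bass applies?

The notes Ab, Cb, D, F stack in thirds as D–F–Ab–Cb — a D diminished seventh chord. The bass Ab is the fifth, so this is second inversion: figured 4/3.

4/3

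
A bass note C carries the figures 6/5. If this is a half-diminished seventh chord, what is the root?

The figures 6/5 mean the third of the chord is in the bass. If C is the third of a half-diminished seventh chord, the root is A (chord tones A–C–Eb–G).

A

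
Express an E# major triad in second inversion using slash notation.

Second inversion of E# major has the fifth (B#) in the bass. As a slash chord: E#/B#.

E#/B#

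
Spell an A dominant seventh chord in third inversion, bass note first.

G, A, C#, E

The chord tones are A–C#–E–G. With the seventh (G) lowest for third inversion: G, A, C#, E.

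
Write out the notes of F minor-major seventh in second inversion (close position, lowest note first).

F minor-major seventh is F–Ab–C–E. Second inversion puts the fifth (C) in the bass, with the remaining tones above: C, E, F, Ab.

C, E, F, Ab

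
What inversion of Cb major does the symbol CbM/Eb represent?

first inversion

CbM/Eb means Cb major with Eb in the bass. Eb is the third of Cb major (Cb–Eb–Gb), so this is first inversion.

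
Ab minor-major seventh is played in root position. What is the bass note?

Ab

Ab minor-major seventh is Ab–Cb–Eb–G. Root position places the root in the bass: Ab.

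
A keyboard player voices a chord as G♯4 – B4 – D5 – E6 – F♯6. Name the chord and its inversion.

E dominant ninth, first inversion

Reducing to letter names: G#, B, D, E, F#. These stack in thirds as E–G#–B–D–F# — an E dominant ninth chord.
With the third (G#) in the bass, the chord is in first inversion.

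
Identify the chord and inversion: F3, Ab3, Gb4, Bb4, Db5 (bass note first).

Reducing to letter names: F, Ab, Gb, Bb, Db. These stack in thirds as Gb–Bb–Db–F–Ab — a Gb major ninth chord.
With the seventh (F) in the bass, the chord is in third inversion.

Gb major ninth, third inversion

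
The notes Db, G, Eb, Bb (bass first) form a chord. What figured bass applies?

4/2

The notes Db, G, Eb, Bb stack in thirds as Eb–G–Bb–Db — an Eb dominant seventh chord. The bass Db is the seventh, so this is third inversion: figured 4/2.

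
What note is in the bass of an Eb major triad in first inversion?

G

In first inversion the third is lowest. For Eb major (Eb–G–Bb) that is G.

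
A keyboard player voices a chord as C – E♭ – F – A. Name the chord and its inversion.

F dominant seventh, second inversion

The distinct note names are C, Eb, F, A. Stacked in thirds they read F–A–C–Eb, which is a dominant seventh chord on F.
With the fifth (C) in the bass, the chord is in second inversion (figured bass 4/3).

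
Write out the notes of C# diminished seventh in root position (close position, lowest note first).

Spelling C# diminished seventh: C#–E–G–Bb. In root position the root is bass, giving C#, E, G, Bb from the bottom.

C#, E, G, Bb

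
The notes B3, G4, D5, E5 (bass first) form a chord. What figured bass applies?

4/3

The notes B, G, D, E stack in thirds as E–G–B–D — an E minor seventh chord. The bass B is the fifth, so this is second inversion: figured 4/3.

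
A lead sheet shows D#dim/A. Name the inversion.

second inversion

D#dim/A means D# diminished with A in the bass. A is the fifth of D# diminished (D#–F#–A), so this is second inversion.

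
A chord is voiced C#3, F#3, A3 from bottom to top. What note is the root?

The distinct letter names are C#, F#, A. Arranged as a stack of thirds they read F#–A–C#, so F# is the root (an F# minor triad).

F#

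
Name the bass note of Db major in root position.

Db major is Db–F–Ab. Root position places the root in the bass: Db.

Db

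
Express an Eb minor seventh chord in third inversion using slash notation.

Third inversion of Eb minor seventh has the seventh (Db) in the bass. As a slash chord: Ebm7/Db.

Ebm7/Db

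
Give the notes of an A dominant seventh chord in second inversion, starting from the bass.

A dominant seventh is A–C#–E–G. Second inversion puts the fifth (E) in the bass, with the remaining tones above: E, G, A, C#.

E, G, A, C#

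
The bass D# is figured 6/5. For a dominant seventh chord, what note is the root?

The figures 6/5 mean the third of the chord is in the bass. If D# is the third of a dominant seventh chord, the root is B (chord tones B–D#–F#–A).

B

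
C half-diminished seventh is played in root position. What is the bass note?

In root position the root is lowest. For C half-diminished seventh (C–Eb–Gb–Bb) that is C.

C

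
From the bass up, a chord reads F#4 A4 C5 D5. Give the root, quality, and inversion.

D dominant seventh, first inversion

The pitch classes F#, A, C, D arrange in thirds as D–F#–A–C: a D dominant seventh chord.
The lowest note is F#, the third of the chord, so this is first inversion (figured bass 6/5).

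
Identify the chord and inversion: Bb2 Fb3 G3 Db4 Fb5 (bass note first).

G diminished seventh, first inversion

The distinct note names are Bb, Fb, G, Db. Stacked in thirds they read G–Bb–Db–Fb, which is a diminished seventh chord on G.
Bb is the third of G diminished seventh; third in the bass means first inversion (figured bass 6/5).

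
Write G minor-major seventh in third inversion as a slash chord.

Third inversion of G minor-major seventh has the seventh (F#) in the bass. As a slash chord: Gm(maj7)/F#.

Gm(maj7)/F#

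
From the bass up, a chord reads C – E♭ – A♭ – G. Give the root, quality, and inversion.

Reducing to letter names: C, Eb, Ab, G. These stack in thirds as Ab–C–Eb–G — an Ab major seventh chord.
C is the third of Ab major seventh; third in the bass means first inversion (figured bass 6/5).

Ab major seventh, first inversion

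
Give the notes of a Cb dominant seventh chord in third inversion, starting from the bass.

Spelling Cb dominant seventh: Cb–Eb–Gb–Bbb. In third inversion the seventh is bass, giving Bbb, Cb, Eb, Gb from the bottom.

Bbb, Cb, Eb, Gb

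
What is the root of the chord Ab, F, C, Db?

Db

Reordering Ab, F, C, Db into stacked thirds gives Db–F–Ab–C; the bottom of that stack, Db, is the root.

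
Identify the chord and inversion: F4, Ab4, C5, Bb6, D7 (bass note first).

The pitch classes F, Ab, C, Bb, D arrange in thirds as Bb–D–F–Ab–C: a Bb dominant ninth chord.
With the fifth (F) in the bass, the chord is in second inversion.

Bb dominant ninth, second inversion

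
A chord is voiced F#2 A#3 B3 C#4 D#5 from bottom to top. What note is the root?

B

Reordering F#, A#, B, C#, D# into stacked thirds gives B–D#–F#–A#–C#; the bottom of that stack, B, is the root.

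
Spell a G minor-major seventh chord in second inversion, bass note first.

Spelling G minor-major seventh: G–Bb–D–F#. In second inversion the fifth is bass, giving D, F#, G, Bb from the bottom.

D, F#, G, Bb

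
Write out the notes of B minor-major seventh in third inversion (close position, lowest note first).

A#, B, D, F#

The chord tones are B–D–F#–A#. With the seventh (A#) lowest for third inversion: A#, B, D, F#.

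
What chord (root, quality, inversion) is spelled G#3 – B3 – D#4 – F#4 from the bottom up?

G# minor seventh, root position

The pitch classes G#, B, D#, F# arrange in thirds as G#–B–D#–F#: a G# minor seventh chord.
G# is the root of G# minor seventh; root in the bass means root position (figured bass 7).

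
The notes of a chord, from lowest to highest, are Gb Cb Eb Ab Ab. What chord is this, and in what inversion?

The distinct note names are Gb, Cb, Eb, Ab. Stacked in thirds they read Ab–Cb–Eb–Gb, which is a minor seventh chord on Ab.
Gb is the seventh of Ab minor seventh; seventh in the bass means third inversion (figured bass 4/2).

Ab minor seventh, third inversion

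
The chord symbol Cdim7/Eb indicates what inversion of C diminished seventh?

first inversion

Cdim7/Eb means C diminished seventh with Eb in the bass. Eb is the third of C diminished seventh (C–Eb–Gb–Bbb), so this is first inversion.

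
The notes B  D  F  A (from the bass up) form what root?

B

B, D, F, A are the tones of a B half-diminished seventh chord (B–D–F–A), making B the root.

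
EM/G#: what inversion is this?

first inversion

EM/G# means E major with G# in the bass. G# is the third of E major (E–G#–B), so this is first inversion.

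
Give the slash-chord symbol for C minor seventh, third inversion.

Cm7/Bb

Third inversion of C minor seventh has the seventh (Bb) in the bass. As a slash chord: Cm7/Bb.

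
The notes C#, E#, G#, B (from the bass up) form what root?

C#

Reordering C#, E#, G#, B into stacked thirds gives C#–E#–G#–B; the bottom of that stack, C#, is the root.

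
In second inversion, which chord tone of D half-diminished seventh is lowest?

Ab

D half-diminished seventh is D–F–Ab–C. Second inversion places the fifth in the bass: Ab.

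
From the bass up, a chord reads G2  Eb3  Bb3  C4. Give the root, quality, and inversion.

C minor seventh, second inversion

Reducing to letter names: G, Eb, Bb, C. These stack in thirds as C–Eb–G–Bb — a C minor seventh chord.
G is the fifth of C minor seventh; fifth in the bass means second inversion (figured bass 4/3).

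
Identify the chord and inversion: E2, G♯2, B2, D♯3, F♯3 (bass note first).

Reducing to letter names: E, G#, B, D#, F#. These stack in thirds as E–G#–B–D#–F# — an E major ninth chord.
The lowest note is E, the root of the chord, so this is root position.

E major ninth, root position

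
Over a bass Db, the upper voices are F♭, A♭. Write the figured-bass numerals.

5/3

The notes Db, Fb, Ab stack in thirds as Db–Fb–Ab — a Db minor triad. The bass Db is the root, so this is root position: figured 5/3.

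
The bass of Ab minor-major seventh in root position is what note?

Ab

In root position the root is lowest. For Ab minor-major seventh (Ab–Cb–Eb–G) that is Ab.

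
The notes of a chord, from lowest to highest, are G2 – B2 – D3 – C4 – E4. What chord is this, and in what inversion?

The pitch classes G, B, D, C, E arrange in thirds as C–E–G–B–D: a C major ninth chord.
The lowest note is G, the fifth of the chord, so this is second inversion.

C major ninth, second inversion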